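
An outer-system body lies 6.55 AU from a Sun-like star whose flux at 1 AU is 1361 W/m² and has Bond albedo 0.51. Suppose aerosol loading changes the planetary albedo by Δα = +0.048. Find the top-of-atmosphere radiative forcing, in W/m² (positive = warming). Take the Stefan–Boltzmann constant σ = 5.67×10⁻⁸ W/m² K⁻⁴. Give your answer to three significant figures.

By the inverse-square law, S = 1361/6.55² = 31.72 W/m².
The change in absorbed flux is Δ[S(1−α)/4] = −SΔα/4 = -0.3807 W/m².

-0.381 W/m²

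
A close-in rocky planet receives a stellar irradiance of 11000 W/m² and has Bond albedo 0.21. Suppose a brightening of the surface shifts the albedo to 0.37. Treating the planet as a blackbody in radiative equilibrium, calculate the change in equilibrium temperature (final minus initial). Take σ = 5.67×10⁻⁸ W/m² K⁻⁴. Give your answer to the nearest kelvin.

-24 kelvin

With α = 0.21, T₁ = 442.4 K.
Final:   T₂ = [S(1−0.37)/(4σ)]^(1/4) = 418.1 K.
ΔT = T₂ − T₁ = -24.34 K.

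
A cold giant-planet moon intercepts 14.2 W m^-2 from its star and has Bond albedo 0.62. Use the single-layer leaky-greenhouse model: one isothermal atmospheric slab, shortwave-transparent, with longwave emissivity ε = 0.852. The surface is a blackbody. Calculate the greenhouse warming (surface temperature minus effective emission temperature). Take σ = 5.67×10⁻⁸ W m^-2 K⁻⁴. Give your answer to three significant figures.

10.4 kelvin

Effective emission temperature (TOA balance): σT_e⁴ = S(1−α)/4 = 1.349 W m^-2 → T_e = 69.84 K.
The surface balance (absorbed SW + ε·downward IR = σT_s⁴) with T_a⁴ = T_s⁴/2 reduces to T_s = T_e·[2/(2−ε)]^¼ = 80.24 K.
The atmosphere warms the surface by 10.40 K.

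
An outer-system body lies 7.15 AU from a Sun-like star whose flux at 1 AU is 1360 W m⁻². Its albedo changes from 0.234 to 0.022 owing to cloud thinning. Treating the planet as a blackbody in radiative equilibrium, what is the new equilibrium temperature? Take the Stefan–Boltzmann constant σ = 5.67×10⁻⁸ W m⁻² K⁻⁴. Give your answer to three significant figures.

103 K

Irradiance scales as 1/d², so S = 1360 W m⁻² × (1/7.15)² = 26.60 W m⁻².
New equilibrium: T₂ = [(1−0.022)·26.60/(4σ)]^(1/4) = 103.5 K.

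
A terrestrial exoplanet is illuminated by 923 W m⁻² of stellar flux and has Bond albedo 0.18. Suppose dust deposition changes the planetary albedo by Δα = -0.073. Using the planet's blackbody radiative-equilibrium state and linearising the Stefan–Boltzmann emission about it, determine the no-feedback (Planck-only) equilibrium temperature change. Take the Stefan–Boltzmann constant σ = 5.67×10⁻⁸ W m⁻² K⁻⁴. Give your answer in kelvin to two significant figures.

The baseline emission temperature is T_e = 240.3 K.
The change in absorbed flux is Δ[S(1−α)/4] = −SΔα/4 = 16.84 W m⁻².
Linearising σT⁴ gives d(σT⁴)/dT = 4σT_e³ = 3.149 W m⁻² per K.
Hence the no-feedback warming is ΔF/(4σT_e³) = 5.35 K.

5.3 K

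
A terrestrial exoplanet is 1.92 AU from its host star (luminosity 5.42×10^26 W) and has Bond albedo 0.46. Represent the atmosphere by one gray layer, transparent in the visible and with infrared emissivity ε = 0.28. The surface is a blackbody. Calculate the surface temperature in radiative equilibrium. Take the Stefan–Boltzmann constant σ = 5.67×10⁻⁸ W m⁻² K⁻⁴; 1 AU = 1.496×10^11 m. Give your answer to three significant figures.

Orbital distance: d = 1.92 AU = 2.872×10^11 m.
Flux at the orbit: S = L/(4πd²) = 5.42×10^26/(4π·(2.87×10^11)²) = 522.8 W m⁻².
Effective emission temperature (TOA balance): σT_e⁴ = S(1−α)/4 = 70.58 W m⁻² → T_e = 187.8 K.
Surface balance with a leaky layer gives σT_s⁴ = σT_e⁴·2/(2−ε), so T_s = T_e·[2/(2−0.28)]^(1/4) = 195.0 K.

195 kelvin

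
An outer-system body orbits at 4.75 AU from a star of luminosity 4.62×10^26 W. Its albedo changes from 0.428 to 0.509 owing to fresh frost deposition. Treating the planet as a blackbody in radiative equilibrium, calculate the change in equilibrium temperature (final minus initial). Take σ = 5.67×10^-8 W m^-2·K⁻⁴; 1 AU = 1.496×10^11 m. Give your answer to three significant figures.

Orbital distance: d = 4.75 AU = 7.106×10^11 m.
Spreading L over a sphere of radius d: S = 4.62×10^26/(4π·7.11×10^11²) = 72.81 W m^-2.
Before: T₁ = [72.81·0.572/(4σ)]^(1/4) = 116.4 K.
After:  T₂ = [72.81·0.491/(4σ)]^(1/4) = 112.0 K.
ΔT = T₂ − T₁ = -4.360 K.

-4.36 K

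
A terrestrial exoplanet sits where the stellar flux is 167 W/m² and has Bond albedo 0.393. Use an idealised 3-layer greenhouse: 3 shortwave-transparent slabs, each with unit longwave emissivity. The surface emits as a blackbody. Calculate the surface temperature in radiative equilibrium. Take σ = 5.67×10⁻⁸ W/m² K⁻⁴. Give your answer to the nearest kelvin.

206 K

The effective emission temperature is T_e = [S(1−α)/(4σ)]^¼ = 145.4 K.
Layer-by-layer balance gives σT_s⁴ = (N+1)σT_e⁴, so T_s = 4^¼·145.4 = 205.6 K.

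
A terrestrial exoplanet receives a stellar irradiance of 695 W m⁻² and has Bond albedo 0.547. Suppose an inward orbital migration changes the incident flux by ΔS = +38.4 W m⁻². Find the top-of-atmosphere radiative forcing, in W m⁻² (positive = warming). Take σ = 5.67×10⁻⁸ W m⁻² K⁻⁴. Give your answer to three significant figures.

4.35 W m⁻²

Only a fraction (1−α) is absorbed and it's spread over 4πR², so ΔF = (1−α)ΔS/4 = 4.349 W m⁻².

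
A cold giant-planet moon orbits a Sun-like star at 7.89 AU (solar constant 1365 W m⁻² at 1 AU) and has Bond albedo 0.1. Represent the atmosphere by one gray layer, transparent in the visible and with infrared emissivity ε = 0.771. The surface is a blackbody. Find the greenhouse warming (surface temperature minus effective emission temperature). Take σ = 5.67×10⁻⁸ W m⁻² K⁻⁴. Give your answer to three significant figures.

12.5 K

By the inverse-square law, S = 1365/7.89² = 21.93 W m⁻².
Effective emission temperature (TOA balance): σT_e⁴ = S(1−α)/4 = 4.934 W m⁻² → T_e = 96.58 K.
For a single slab of emissivity ε, T_s⁴ = 2T_e⁴/(2−ε); thus T_s = 96.58·(1.627)^(1/4) = 109.1 K.
The atmosphere warms the surface by 12.50 K.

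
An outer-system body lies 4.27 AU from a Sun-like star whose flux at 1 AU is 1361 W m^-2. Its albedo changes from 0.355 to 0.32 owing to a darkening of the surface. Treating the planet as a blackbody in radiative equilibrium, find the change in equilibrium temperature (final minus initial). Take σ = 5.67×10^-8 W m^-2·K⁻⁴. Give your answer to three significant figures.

Flux at the orbit: S = 1361/(4.27)² = 74.65 W m^-2.
Before: T₁ = [74.65·0.645/(4σ)]^(1/4) = 120.7 K.
Final:   T₂ = [S(1−0.32)/(4σ)]^(1/4) = 122.3 K.
Change: 122.3 − 120.7 = 1.605 K.

1.61 K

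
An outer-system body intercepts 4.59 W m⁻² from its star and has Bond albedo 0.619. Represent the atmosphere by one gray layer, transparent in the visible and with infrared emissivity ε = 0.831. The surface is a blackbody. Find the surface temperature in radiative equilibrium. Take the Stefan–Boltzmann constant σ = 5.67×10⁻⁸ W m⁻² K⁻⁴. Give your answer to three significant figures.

60.3 K

At the top of the atmosphere, σT_e⁴ = S(1−α)/4 = 0.4372 W m⁻², giving T_e = 52.70 K.
For a single slab of emissivity ε, T_s⁴ = 2T_e⁴/(2−ε); thus T_s = 52.70·(1.711)^(1/4) = 60.27 K.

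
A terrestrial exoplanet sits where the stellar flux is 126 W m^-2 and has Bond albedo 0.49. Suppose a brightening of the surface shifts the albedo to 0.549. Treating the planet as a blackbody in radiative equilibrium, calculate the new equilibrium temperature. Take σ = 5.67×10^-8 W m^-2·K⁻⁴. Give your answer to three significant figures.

T₂ = [S(1−α₂)/(4σ)]^(1/4) = [126.0·0.451/(4σ)]^(1/4) = 125.8 K.

126 kelvin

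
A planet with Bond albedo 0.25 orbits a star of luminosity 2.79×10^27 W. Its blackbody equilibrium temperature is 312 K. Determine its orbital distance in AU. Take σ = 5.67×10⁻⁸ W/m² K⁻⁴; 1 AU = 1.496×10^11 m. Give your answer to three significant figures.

1.86 AU

Required flux: S = 4σT⁴/(1−α) = 2865 W/m².
S = L/(4πd²) → d = √(L/4πS) = √(2.79×10^27/(4π·2865)) = 2.784×10^11 m = 1.861 AU.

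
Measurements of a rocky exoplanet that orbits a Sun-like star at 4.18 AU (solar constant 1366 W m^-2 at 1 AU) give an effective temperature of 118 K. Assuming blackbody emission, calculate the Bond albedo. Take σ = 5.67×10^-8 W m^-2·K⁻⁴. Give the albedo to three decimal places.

0.438

By the inverse-square law, S = 1366/4.18² = 78.18 W m^-2.
Energy balance: S(1−α)/4 = σT⁴, so 1−α = 4σT⁴/S.
4σT⁴ = 4·5.67×10⁻⁸·(118)⁴ = 43.97 W m^-2.
1−α = 43.97/78.18 = 0.5624, so α = 0.4376.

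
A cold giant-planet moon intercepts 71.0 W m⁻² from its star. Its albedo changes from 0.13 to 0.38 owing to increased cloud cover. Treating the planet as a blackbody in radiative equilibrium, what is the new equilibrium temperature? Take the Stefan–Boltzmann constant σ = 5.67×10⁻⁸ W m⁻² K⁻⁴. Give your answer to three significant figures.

With the new albedo, S(1−α₂)/4 = 11.01 W m⁻², so T₂ = 118.0 K.

118 kelvin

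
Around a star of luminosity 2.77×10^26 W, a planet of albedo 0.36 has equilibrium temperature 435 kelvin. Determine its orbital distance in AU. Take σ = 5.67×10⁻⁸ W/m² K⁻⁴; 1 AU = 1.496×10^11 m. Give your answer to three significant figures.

0.279 AU

The flux needed for this T is 4σT⁴/(1−0.36) = 12690 W/m².
Then d = [L/(4πS)]^(1/2) = 4.168×10^10 m, i.e. 0.2786 AU.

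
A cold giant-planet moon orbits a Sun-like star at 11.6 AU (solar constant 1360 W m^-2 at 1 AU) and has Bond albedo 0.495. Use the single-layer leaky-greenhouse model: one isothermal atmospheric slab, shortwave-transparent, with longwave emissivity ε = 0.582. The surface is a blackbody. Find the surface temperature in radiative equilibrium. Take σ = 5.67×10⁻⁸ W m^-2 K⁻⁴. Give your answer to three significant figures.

75.1 K

Flux at the orbit: S = 1360/(11.6)² = 10.11 W m^-2.
Effective emission temperature (TOA balance): σT_e⁴ = S(1−α)/4 = 1.276 W m^-2 → T_e = 68.88 K.
Surface balance with a leaky layer gives σT_s⁴ = σT_e⁴·2/(2−ε), so T_s = T_e·[2/(2−0.582)]^(1/4) = 75.06 K.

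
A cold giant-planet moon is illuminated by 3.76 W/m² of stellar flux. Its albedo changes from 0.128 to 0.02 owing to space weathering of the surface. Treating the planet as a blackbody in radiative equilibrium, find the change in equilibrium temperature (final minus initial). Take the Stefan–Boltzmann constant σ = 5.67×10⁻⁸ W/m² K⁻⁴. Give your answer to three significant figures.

With α = 0.128, T₁ = 61.66 K.
After:  T₂ = [3.760·0.98/(4σ)]^(1/4) = 63.49 K.
Change: 63.49 − 61.66 = 1.826 K.

1.83 K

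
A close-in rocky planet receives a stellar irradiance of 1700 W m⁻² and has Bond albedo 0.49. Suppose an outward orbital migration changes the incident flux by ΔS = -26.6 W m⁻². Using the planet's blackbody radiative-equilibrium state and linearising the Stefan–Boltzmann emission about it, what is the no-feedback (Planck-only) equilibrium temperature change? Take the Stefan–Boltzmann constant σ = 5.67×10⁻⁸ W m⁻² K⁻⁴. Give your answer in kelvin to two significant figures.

-0.97 kelvin

Unperturbed T_e = [1700·(1−0.49)/(4σ)]^¼ = 248.7 K.
ΔF = Δ[S(1−α)]/4 = (1−0.49)·-26.6/4 = -3.392 W m⁻².
The Planck feedback parameter is 4σT_e³ = 3.487 W m⁻²/K.
ΔT₀ = ΔF/λ_P = -3.392/3.487 = -0.973 K.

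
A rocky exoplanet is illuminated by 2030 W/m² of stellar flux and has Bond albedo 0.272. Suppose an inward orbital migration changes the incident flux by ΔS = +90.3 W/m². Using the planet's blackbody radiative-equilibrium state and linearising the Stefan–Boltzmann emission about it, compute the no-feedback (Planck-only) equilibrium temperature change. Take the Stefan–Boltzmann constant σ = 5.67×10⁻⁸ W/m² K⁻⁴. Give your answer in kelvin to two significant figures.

Unperturbed T_e = [2030·(1−0.272)/(4σ)]^¼ = 284.1 K.
ΔF = Δ[S(1−α)]/4 = (1−0.272)·+90.3/4 = 16.43 W/m².
Planck response: λ_P = 4σT_e³ = 4·5.67×10⁻⁸·(284.1)³ = 5.202 W/m²/K.
So ΔT₀ = 16.43/5.202 = 3.16 K.

3.2 kelvin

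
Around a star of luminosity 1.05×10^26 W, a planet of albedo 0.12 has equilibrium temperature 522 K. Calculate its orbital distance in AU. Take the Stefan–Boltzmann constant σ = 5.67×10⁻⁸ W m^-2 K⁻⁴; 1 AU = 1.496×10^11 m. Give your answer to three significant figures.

Energy balance gives S = 4σT⁴/(1−α) = 19140 W m^-2.
Then d = [L/(4πS)]^(1/2) = 2.090×10^10 m, i.e. 0.1397 AU.

0.140 AU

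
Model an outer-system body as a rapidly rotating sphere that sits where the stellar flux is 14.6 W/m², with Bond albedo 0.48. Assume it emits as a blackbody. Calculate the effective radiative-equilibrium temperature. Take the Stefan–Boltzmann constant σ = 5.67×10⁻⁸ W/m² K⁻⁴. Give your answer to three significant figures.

The planet absorbs (1−α)S over its disc πR² and re-emits over 4πR², so the mean absorbed flux is (1−0.48)·14.60/4 = 1.898 W/m².
In equilibrium σT⁴ equals this, so T = 76.06 K.

76.1 K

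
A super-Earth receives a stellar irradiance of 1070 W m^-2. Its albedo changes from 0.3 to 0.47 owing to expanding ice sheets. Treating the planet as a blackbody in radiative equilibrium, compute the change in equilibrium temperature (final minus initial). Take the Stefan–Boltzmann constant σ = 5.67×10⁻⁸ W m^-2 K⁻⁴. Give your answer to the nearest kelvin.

Before: T₁ = [1070·0.7/(4σ)]^(1/4) = 239.7 K.
Final:   T₂ = [S(1−0.47)/(4σ)]^(1/4) = 223.6 K.
ΔT = T₂ − T₁ = -16.11 K.

-16 K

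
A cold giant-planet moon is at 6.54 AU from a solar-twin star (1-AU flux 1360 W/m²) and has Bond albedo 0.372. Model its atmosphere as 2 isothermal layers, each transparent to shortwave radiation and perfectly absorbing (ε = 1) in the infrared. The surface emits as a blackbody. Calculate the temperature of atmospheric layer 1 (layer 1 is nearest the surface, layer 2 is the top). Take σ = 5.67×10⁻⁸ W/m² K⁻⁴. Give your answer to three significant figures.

By the inverse-square law, S = 1360/6.54² = 31.80 W/m².
OLR = S(1−α)/4 = 4.992 W/m²; the top layer radiates at T_e = 96.87 K.
Each opaque layer satisfies 2T_j⁴ = T_{j−1}⁴ + T_{j+1}⁴, giving T_k⁴ = (N+1−k)T_e⁴.
T_1 = (2)^(1/4)·96.87 = 115.2 K.

115 kelvin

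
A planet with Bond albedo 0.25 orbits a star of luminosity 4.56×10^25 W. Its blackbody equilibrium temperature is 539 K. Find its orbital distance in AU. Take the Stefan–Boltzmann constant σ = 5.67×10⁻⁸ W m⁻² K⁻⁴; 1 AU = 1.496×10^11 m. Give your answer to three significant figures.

0.0797 AU

Required flux: S = 4σT⁴/(1−α) = 25520 W m⁻².
From L = 4πd²S, d = √(4.56×10^25/(4π·25520)) = 1.192×10^10 m = 0.07970 AU.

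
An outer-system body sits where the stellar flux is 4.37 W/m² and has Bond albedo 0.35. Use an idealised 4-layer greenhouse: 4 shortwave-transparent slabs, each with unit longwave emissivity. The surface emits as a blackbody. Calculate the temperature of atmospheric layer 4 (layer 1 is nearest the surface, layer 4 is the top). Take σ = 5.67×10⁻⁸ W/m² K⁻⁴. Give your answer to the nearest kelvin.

OLR = S(1−α)/4 = 0.7101 W/m²; the top layer radiates at T_e = 59.49 K.
Each opaque layer satisfies 2T_j⁴ = T_{j−1}⁴ + T_{j+1}⁴, giving T_k⁴ = (N+1−k)T_e⁴.
T_4 = (1)^(1/4)·59.49 = 59.49 K.

59 K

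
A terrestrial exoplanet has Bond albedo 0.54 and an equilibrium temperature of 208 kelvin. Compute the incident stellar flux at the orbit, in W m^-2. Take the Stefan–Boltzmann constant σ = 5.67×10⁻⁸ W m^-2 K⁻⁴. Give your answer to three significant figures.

From S(1−α)/4 = σT⁴: S = 4σT⁴/(1−α).
The emitted flux is σT⁴ = 106.1 W m^-2.
So S = 4×106.1/(1−0.54) = 922.9 W m^-2.

923 W m^-2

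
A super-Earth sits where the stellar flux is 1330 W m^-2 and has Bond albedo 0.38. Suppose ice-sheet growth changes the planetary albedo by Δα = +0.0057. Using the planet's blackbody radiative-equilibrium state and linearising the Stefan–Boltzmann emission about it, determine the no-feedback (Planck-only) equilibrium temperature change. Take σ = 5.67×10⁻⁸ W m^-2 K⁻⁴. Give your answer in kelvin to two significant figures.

-0.56 K

Reference equilibrium: T_e = [S(1−α)/(4σ)]^(1/4) = 245.6 K.
The change in absorbed flux is Δ[S(1−α)/4] = −SΔα/4 = -1.895 W m^-2.
Linearising σT⁴ gives d(σT⁴)/dT = 4σT_e³ = 3.358 W m^-2 per K.
Hence the no-feedback warming is ΔF/(4σT_e³) = -0.564 K.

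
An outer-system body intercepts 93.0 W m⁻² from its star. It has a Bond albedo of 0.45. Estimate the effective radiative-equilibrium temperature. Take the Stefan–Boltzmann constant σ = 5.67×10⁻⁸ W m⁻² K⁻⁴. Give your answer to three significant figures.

Averaging over the sphere, the absorbed flux is S(1−α)/4 = 12.79 W m⁻².
Set σT⁴ = 12.79 → T = (12.79/σ)^(1/4) = 122.5 K.

123 K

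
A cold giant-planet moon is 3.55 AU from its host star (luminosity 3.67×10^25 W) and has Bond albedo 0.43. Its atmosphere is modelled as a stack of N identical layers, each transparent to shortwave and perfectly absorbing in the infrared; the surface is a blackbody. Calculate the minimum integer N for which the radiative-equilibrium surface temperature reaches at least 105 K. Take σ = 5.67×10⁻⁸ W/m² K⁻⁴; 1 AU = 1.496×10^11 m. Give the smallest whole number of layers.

4

Orbital distance: d = 3.55 AU = 5.311×10^11 m.
Spreading L over a sphere of radius d: S = 3.67×10^25/(4π·5.31×10^11²) = 10.35 W/m².
The effective emission temperature is T_e = [S(1−α)/(4σ)]^¼ = 71.42 K.
Need (N+1)T_e⁴ ≥ T_s⁴, i.e. N+1 ≥ (105/71.42)⁴ = 4.671.
Rounding up, N = 4.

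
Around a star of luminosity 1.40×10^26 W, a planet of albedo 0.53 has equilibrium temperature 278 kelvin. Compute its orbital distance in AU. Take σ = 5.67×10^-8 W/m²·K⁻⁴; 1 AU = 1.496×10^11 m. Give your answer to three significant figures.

The flux needed for this T is 4σT⁴/(1−0.53) = 2882 W/m².
From L = 4πd²S, d = √(1.40×10^26/(4π·2882)) = 6.217×10^10 m = 0.4156 AU.

0.416 AU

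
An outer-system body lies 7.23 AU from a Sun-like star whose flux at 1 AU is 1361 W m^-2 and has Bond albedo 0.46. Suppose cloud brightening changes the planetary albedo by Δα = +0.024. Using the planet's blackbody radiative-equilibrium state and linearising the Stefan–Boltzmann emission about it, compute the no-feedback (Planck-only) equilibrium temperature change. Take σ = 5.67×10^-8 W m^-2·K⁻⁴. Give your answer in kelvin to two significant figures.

Flux at the orbit: S = 1361/(7.23)² = 26.04 W m^-2.
Unperturbed T_e = [26.04·(1−0.46)/(4σ)]^¼ = 88.73 K.
The change in absorbed flux is Δ[S(1−α)/4] = −SΔα/4 = -0.1562 W m^-2.
Linearising σT⁴ gives d(σT⁴)/dT = 4σT_e³ = 0.1584 W m^-2 per K.
ΔT₀ = ΔF/λ_P = -0.1562/0.1584 = -0.986 K.

-0.99 K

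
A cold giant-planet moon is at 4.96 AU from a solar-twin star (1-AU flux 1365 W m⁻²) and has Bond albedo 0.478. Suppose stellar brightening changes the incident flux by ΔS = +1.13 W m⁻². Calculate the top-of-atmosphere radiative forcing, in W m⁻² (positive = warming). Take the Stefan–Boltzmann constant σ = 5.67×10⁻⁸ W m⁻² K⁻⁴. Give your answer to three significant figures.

0.147 W m⁻²

By the inverse-square law, S = 1365/4.96² = 55.48 W m⁻².
Only a fraction (1−α) is absorbed and it's spread over 4πR², so ΔF = (1−α)ΔS/4 = 0.1475 W m⁻².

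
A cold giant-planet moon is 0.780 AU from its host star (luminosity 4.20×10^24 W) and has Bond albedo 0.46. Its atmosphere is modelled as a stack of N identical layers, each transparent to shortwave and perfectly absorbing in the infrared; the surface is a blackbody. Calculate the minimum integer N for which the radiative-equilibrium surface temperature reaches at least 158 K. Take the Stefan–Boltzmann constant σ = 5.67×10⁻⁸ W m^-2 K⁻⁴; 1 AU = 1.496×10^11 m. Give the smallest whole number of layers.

10

Orbital distance: d = 0.780 AU = 1.167×10^11 m.
Spreading L over a sphere of radius d: S = 4.20×10^24/(4π·1.17×10^11²) = 24.55 W m^-2.
Top-of-atmosphere balance: σT_e⁴ = S(1−α)/4 = 3.314 W m^-2 → T_e = 87.43 K.
Since T_s⁴ = (N+1)T_e⁴, we need N ≥ (T_s/T_e)⁴ − 1 = 9.663.
The minimum whole number is N = 10.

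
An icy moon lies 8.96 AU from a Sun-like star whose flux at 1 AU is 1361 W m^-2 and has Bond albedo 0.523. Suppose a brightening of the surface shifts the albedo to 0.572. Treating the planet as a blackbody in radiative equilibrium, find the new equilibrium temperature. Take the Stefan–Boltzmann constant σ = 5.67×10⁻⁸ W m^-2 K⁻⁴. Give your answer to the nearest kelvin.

Irradiance scales as 1/d², so S = 1361 W m^-2 × (1/8.96)² = 16.95 W m^-2.
With the new albedo, S(1−α₂)/4 = 1.814 W m^-2, so T₂ = 75.21 K.

75 K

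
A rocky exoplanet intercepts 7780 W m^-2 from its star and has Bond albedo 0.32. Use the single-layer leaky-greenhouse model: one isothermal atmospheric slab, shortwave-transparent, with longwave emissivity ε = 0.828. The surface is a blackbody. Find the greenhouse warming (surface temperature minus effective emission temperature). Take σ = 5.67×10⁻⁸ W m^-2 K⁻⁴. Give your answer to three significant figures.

The planet radiates to space at T_e = [S(1−α)/(4σ)]^(1/4) = 390.8 K.
Surface balance with a leaky layer gives σT_s⁴ = σT_e⁴·2/(2−ε), so T_s = T_e·[2/(2−0.828)]^(1/4) = 446.7 K.
The atmosphere warms the surface by 55.86 K.

55.9 K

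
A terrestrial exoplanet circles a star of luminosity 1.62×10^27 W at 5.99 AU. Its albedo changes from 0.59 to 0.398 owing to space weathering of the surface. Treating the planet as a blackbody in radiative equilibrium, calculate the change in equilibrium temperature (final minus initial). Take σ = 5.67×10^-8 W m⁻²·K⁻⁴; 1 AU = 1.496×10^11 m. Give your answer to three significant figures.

13.2 K

Orbital distance: d = 5.99 AU = 8.961×10^11 m.
Flux at the orbit: S = L/(4πd²) = 1.62×10^27/(4π·(8.96×10^11)²) = 160.5 W m⁻².
With α = 0.59, T₁ = 130.5 K.
With α = 0.398, T₂ = 143.7 K.
Change: 143.7 − 130.5 = 13.15 K.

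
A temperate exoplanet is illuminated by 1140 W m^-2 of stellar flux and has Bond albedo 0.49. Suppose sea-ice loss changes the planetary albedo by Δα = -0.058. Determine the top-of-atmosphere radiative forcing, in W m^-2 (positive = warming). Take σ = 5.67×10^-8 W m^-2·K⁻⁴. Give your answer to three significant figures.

TOA radiative forcing: ΔF = −S·Δα/4 = −1140·(-0.058)/4 = 16.53 W m^-2.

16.5 W m^-2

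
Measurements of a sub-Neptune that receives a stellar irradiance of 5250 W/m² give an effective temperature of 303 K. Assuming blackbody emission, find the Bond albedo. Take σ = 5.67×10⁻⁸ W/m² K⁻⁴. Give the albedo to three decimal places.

0.636

Energy balance: S(1−α)/4 = σT⁴, so 1−α = 4σT⁴/S.
σT⁴ = 477.9 W/m², so 4σT⁴ = 1912 W/m².
Hence α = 1 − 1912/5250 = 0.6359.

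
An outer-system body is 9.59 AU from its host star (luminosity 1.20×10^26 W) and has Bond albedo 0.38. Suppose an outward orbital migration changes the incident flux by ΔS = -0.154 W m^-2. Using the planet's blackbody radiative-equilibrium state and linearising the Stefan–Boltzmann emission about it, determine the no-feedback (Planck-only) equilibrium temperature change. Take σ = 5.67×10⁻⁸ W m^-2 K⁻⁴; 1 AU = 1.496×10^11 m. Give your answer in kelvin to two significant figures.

Orbital distance: d = 9.59 AU = 1.435×10^12 m.
S = L/(4πd²) = 4.639 W m^-2.
Unperturbed T_e = [4.639·(1−0.38)/(4σ)]^¼ = 59.68 K.
TOA radiative forcing: ΔF = (1−α)ΔS/4 = 0.62·(-0.154)/4 = -0.02387 W m^-2.
Planck response: λ_P = 4σT_e³ = 4·5.67×10⁻⁸·(59.68)³ = 0.04820 W m^-2/K.
So ΔT₀ = -0.02387/0.04820 = -0.495 K.

-0.50 K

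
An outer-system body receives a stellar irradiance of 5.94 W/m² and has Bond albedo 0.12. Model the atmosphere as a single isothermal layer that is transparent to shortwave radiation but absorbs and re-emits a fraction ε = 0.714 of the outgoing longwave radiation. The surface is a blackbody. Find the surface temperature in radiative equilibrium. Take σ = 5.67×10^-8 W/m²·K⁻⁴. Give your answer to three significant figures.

77.4 K

At the top of the atmosphere, σT_e⁴ = S(1−α)/4 = 1.307 W/m², giving T_e = 69.29 K.
Surface balance with a leaky layer gives σT_s⁴ = σT_e⁴·2/(2−ε), so T_s = T_e·[2/(2−0.714)]^(1/4) = 77.38 K.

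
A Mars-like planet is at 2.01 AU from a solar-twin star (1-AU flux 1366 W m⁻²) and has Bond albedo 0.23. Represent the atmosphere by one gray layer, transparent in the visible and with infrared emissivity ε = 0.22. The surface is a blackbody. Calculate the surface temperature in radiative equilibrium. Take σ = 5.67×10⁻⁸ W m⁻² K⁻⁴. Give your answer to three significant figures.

190 K

By the inverse-square law, S = 1366/2.01² = 338.1 W m⁻².
The planet radiates to space at T_e = [S(1−α)/(4σ)]^(1/4) = 184.1 K.
For a single slab of emissivity ε, T_s⁴ = 2T_e⁴/(2−ε); thus T_s = 184.1·(1.124)^(1/4) = 189.5 K.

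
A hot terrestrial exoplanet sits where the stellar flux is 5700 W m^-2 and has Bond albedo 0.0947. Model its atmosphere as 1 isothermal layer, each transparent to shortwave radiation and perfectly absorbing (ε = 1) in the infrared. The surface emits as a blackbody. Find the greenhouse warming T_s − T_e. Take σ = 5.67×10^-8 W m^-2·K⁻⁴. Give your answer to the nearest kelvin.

OLR = S(1−α)/4 = 1290 W m^-2; the top layer radiates at T_e = 388.4 K.
T_s = (N+1)^(1/4)·T_e = 461.9 K.
Warming: T_s − T_e = 73.48 K.

73 kelvin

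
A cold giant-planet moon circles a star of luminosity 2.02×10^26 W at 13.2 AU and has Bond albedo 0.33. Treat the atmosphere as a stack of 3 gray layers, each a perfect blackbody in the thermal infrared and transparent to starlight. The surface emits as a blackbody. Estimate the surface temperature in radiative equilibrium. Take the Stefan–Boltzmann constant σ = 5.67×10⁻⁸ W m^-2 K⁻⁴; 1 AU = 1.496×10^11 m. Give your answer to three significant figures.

d = 13.2 × 1.496×10^11 m = 1.975×10^12 m.
S = L/(4πd²) = 4.122 W m^-2.
The effective emission temperature is T_e = [S(1−α)/(4σ)]^¼ = 59.07 K.
Layer-by-layer balance gives σT_s⁴ = (N+1)σT_e⁴, so T_s = 4^¼·59.07 = 83.54 K.

83.5 K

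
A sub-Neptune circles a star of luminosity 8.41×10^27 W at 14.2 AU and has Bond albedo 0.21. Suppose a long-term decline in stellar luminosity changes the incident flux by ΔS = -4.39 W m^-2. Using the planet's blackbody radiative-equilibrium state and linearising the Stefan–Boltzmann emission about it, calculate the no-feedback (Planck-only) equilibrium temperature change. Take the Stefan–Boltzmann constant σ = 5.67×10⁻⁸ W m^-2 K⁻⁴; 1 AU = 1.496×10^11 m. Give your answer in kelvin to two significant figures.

Orbital distance: d = 14.2 AU = 2.124×10^12 m.
S = L/(4πd²) = 148.3 W m^-2.
Unperturbed T_e = [148.3·(1−0.21)/(4σ)]^¼ = 150.8 K.
Only a fraction (1−α) is absorbed and it's spread over 4πR², so ΔF = (1−α)ΔS/4 = -0.8670 W m^-2.
The Planck feedback parameter is 4σT_e³ = 0.7771 W m^-2/K.
So ΔT₀ = -0.8670/0.7771 = -1.12 K.

-1.1 K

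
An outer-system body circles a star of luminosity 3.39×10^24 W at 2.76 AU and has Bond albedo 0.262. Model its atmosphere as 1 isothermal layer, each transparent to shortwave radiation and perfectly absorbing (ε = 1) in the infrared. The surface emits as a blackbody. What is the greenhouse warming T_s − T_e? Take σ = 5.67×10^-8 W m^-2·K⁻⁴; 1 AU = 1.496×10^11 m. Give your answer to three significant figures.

d = 2.76 × 1.496×10^11 m = 4.129×10^11 m.
Spreading L over a sphere of radius d: S = 3.39×10^24/(4π·4.13×10^11²) = 1.582 W m^-2.
The effective emission temperature is T_e = [S(1−α)/(4σ)]^¼ = 47.64 K.
Surface: T_s = (2)^¼·T_e = 56.65 K.
So the greenhouse effect raises the surface by 56.65 − 47.64 = 9.013 K.

9.01 K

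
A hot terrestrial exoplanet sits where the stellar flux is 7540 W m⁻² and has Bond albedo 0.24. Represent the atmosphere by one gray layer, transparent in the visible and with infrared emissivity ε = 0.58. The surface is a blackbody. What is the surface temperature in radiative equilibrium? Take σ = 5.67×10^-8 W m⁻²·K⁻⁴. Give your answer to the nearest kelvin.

434 K

The planet radiates to space at T_e = [S(1−α)/(4σ)]^(1/4) = 398.7 K.
For a single slab of emissivity ε, T_s⁴ = 2T_e⁴/(2−ε); thus T_s = 398.7·(1.408)^(1/4) = 434.3 K.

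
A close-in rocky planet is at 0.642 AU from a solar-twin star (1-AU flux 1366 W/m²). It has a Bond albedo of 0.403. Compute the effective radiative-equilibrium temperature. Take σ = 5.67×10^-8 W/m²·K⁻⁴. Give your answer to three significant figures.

By the inverse-square law, S = 1366/0.642² = 3314 W/m².
The planet absorbs (1−α)S over its disc πR² and re-emits over 4πR², so the mean absorbed flux is (1−0.403)·3314/4 = 494.6 W/m².
In equilibrium σT⁴ equals this, so T = 305.6 K.

306 K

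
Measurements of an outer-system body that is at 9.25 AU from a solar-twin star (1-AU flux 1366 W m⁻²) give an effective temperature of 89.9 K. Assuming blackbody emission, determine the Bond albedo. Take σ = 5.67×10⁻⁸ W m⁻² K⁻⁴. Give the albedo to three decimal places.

By the inverse-square law, S = 1366/9.25² = 15.96 W m⁻².
Energy balance: S(1−α)/4 = σT⁴, so 1−α = 4σT⁴/S.
4σT⁴ = 4·5.67×10⁻⁸·(89.9)⁴ = 14.81 W m⁻².
1−α = 14.81/15.96 = 0.9279, so α = 0.0721.

0.072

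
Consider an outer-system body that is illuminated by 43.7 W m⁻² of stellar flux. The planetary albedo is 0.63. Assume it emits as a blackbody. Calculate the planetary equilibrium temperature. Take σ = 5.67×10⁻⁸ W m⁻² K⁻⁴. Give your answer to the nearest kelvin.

92 K

Averaging over the sphere, the absorbed flux is S(1−α)/4 = 4.042 W m⁻².
In equilibrium σT⁴ equals this, so T = 91.89 K.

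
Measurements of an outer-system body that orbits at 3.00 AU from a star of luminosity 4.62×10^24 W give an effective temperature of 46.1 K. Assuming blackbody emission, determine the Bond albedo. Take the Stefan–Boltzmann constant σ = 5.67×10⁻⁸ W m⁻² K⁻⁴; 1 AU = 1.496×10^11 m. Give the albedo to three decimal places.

d = 3.00 × 1.496×10^11 m = 4.488×10^11 m.
Flux at the orbit: S = L/(4πd²) = 4.62×10^24/(4π·(4.49×10^11)²) = 1.825 W m⁻².
Rearranging the radiative balance, α = 1 − 4σT⁴/S.
σT⁴ = 0.2561 W m⁻², so 4σT⁴ = 1.024 W m⁻².
1−α = 1.024/1.825 = 0.5612, so α = 0.4388.

0.439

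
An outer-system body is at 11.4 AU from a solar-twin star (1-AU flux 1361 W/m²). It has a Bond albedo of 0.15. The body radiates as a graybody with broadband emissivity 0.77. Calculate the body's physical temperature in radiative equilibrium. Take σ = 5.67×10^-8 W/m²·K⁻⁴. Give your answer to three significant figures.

84.5 K

By the inverse-square law, S = 1361/11.4² = 10.47 W/m².
Averaging over the sphere, the absorbed flux is S(1−α)/4 = 2.225 W/m².
Equating to εσT⁴ with ε = 0.77: T = (2.225/0.77σ)^(1/4) = 84.50 K.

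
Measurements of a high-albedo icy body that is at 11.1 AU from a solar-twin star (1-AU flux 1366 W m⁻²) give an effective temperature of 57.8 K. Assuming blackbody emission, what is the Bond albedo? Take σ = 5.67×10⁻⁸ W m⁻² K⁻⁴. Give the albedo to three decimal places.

By the inverse-square law, S = 1366/11.1² = 11.09 W m⁻².
Rearranging the radiative balance, α = 1 − 4σT⁴/S.
σT⁴ = 0.6328 W m⁻², so 4σT⁴ = 2.531 W m⁻².
1−α = 2.531/11.09 = 0.2283, so α = 0.7717.

0.772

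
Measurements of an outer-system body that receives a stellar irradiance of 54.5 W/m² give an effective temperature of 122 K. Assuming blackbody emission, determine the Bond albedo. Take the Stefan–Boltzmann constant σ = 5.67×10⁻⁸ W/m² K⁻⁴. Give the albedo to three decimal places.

0.078

Energy balance: S(1−α)/4 = σT⁴, so 1−α = 4σT⁴/S.
4σT⁴ = 4·5.67×10⁻⁸·(122)⁴ = 50.24 W/m².
Hence α = 1 − 50.24/54.50 = 0.0781.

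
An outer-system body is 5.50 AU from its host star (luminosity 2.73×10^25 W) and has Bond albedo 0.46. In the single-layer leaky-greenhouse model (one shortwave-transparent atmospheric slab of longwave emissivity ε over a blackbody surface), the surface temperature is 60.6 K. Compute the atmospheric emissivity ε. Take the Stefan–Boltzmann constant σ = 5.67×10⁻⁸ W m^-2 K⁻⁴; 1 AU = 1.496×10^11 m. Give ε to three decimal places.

d = 5.50 × 1.496×10^11 m = 8.228×10^11 m.
S = L/(4πd²) = 3.209 W m^-2.
First, T_e = [3.209·(1−0.46)/(4σ)]^(1/4) = 52.57 K.
Inverting T_s⁴ = 2T_e⁴/(2−ε): (T_e/T_s)⁴ = 0.5665, so ε = 2(1 − 0.5665) = 0.8669.

0.867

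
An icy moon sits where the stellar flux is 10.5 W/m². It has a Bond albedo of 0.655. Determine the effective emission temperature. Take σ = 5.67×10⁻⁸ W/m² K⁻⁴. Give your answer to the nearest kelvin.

Averaging over the sphere, the absorbed flux is S(1−α)/4 = 0.9056 W/m².
Balancing against σT⁴: T = (0.9056/5.67×10⁻⁸)^(1/4) = 63.22 K.

63 K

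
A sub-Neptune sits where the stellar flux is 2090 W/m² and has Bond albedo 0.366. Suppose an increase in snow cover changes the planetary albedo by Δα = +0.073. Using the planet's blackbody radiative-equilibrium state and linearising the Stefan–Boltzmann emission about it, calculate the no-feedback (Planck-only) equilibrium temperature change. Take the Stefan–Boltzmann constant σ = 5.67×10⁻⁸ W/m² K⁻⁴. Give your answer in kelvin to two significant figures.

-8.0 kelvin

Reference equilibrium: T_e = [S(1−α)/(4σ)]^(1/4) = 276.5 K.
The change in absorbed flux is Δ[S(1−α)/4] = −SΔα/4 = -38.14 W/m².
The Planck feedback parameter is 4σT_e³ = 4.793 W/m²/K.
So ΔT₀ = -38.14/4.793 = -7.96 K.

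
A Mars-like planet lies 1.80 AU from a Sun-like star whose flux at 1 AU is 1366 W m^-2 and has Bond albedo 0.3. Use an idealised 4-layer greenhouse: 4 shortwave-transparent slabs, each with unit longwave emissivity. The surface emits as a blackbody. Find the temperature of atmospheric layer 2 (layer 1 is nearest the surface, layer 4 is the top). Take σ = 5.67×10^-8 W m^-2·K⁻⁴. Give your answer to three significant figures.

250 K

By the inverse-square law, S = 1366/1.80² = 421.6 W m^-2.
The effective emission temperature is T_e = [S(1−α)/(4σ)]^¼ = 189.9 K.
Each opaque layer satisfies 2T_j⁴ = T_{j−1}⁴ + T_{j+1}⁴, giving T_k⁴ = (N+1−k)T_e⁴.
With k = 2: T_2 = (4+1−2)^¼·189.9 K = 250.0 K.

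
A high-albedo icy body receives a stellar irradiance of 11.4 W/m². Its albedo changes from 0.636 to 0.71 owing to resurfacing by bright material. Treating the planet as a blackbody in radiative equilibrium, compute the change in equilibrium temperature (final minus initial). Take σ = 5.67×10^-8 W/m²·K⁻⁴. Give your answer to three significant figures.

-3.61 K

Before: T₁ = [11.40·0.364/(4σ)]^(1/4) = 65.40 K.
With α = 0.71, T₂ = 61.79 K.
Change: 61.79 − 65.40 = -3.612 K.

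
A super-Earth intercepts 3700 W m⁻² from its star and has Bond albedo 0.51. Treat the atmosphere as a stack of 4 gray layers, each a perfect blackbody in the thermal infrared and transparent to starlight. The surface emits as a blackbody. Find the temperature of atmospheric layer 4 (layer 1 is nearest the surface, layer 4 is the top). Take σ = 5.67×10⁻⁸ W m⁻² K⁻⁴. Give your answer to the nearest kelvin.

OLR = S(1−α)/4 = 453.2 W m⁻²; the top layer radiates at T_e = 299.0 K.
Each opaque layer satisfies 2T_j⁴ = T_{j−1}⁴ + T_{j+1}⁴, giving T_k⁴ = (N+1−k)T_e⁴.
With k = 4: T_4 = (4+1−4)^¼·299.0 K = 299.0 K.

299 K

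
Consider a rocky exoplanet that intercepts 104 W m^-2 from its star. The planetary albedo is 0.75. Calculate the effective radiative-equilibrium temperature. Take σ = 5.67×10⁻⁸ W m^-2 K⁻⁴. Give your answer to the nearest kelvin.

Absorbed flux (global mean): S(1−α)/4 = 104.0·0.25/4 = 6.500 W m^-2.
Balancing against σT⁴: T = (6.500/5.67×10⁻⁸)^(1/4) = 103.5 K.

103 kelvin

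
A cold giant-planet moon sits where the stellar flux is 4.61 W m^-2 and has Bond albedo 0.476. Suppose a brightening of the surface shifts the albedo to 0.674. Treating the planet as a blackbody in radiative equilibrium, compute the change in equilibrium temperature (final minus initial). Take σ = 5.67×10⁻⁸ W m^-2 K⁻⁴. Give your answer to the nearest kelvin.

-6 K

With α = 0.476, T₁ = 57.13 K.
With α = 0.674, T₂ = 50.74 K.
Change: 50.74 − 57.13 = -6.391 K.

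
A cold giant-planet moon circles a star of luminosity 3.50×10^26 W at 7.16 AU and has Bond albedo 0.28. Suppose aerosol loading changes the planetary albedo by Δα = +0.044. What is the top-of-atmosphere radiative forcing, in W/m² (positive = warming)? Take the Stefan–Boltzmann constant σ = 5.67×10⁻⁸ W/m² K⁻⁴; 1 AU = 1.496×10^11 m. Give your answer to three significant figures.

Orbital distance: d = 7.16 AU = 1.071×10^12 m.
S = L/(4πd²) = 24.28 W/m².
The change in absorbed flux is Δ[S(1−α)/4] = −SΔα/4 = -0.2670 W/m².

-0.267 W/m²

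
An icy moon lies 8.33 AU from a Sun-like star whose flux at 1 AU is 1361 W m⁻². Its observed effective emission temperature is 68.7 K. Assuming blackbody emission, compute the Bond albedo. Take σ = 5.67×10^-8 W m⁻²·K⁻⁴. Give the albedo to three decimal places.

0.742

Irradiance scales as 1/d², so S = 1361 W m⁻² × (1/8.33)² = 19.61 W m⁻².
Rearranging the radiative balance, α = 1 − 4σT⁴/S.
σT⁴ = 1.263 W m⁻², so 4σT⁴ = 5.052 W m⁻².
1−α = 5.052/19.61 = 0.2576, so α = 0.7424.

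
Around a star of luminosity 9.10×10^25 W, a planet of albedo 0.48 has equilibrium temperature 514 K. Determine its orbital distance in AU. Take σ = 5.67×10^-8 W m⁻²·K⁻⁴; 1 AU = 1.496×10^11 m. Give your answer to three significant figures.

0.103 AU

Energy balance gives S = 4σT⁴/(1−α) = 30440 W m⁻².
S = L/(4πd²) → d = √(L/4πS) = √(9.10×10^25/(4π·30440)) = 1.542×10^10 m = 0.1031 AU.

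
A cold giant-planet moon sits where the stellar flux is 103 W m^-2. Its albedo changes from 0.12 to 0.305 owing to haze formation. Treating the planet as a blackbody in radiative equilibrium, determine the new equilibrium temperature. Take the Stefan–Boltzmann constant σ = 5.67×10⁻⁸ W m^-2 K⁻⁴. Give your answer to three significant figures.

With the new albedo, S(1−α₂)/4 = 17.90 W m^-2, so T₂ = 133.3 K.

133 K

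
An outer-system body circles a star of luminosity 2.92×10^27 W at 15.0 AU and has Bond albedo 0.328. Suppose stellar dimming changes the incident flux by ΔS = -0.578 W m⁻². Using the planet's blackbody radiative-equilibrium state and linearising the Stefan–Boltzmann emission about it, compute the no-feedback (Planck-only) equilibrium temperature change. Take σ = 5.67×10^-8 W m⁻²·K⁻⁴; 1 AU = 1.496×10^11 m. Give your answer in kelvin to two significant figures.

Orbital distance: d = 15.0 AU = 2.244×10^12 m.
Spreading L over a sphere of radius d: S = 2.92×10^27/(4π·2.24×10^12²) = 46.15 W m⁻².
Unperturbed T_e = [46.15·(1−0.328)/(4σ)]^¼ = 108.1 K.
TOA radiative forcing: ΔF = (1−α)ΔS/4 = 0.672·(-0.578)/4 = -0.09710 W m⁻².
Linearising σT⁴ gives d(σT⁴)/dT = 4σT_e³ = 0.2868 W m⁻² per K.
Hence the no-feedback warming is ΔF/(4σT_e³) = -0.339 K.

-0.34 K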